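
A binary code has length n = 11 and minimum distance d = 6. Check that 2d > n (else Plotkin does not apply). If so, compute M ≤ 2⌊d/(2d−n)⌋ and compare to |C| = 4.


Plotkin bound M ≤ 12; given |C| = 4 ≤ bound (satisfied).

Check applicability: 2d = 12, n = 11.
2d − n = 1 > 0, so Plotkin applies.
Compute d/(2d−n) = 6/1 ≈ 6.0000.
⌊d/(2d−n)⌋ = 6.
Plotkin bound: M ≤ 2·6 = 12.
Given |C| = 4, check: satisfied.
This |C| is below the Plotkin bound.


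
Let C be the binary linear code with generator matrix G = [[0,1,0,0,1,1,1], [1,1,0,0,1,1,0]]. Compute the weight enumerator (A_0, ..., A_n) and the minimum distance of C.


Weight distribution: A_0 = 1, A_2 = 1, A_4 = 2. Minimum distance d = 2.

Enumerate all 2^2 = 4 messages m ∈ F_2^2.
For each, compute codeword c = mG in F_2^7, then tally its weight.
  m = 00 → c = 0000000, weight = 0.
  m = 10 → c = 0100111, weight = 4.
  m = 01 → c = 1100110, weight = 4.
  m = 11 → c = 1000001, weight = 2.
Tally weights:
  weight 0: 1 codewords.
  weight 2: 1 codewords.
  weight 4: 2 codewords.
Minimum distance d = smallest w > 0 with A_w > 0 = 2.
Sanity: Σ A_w = 4 = 2^2 = 4 ✓.


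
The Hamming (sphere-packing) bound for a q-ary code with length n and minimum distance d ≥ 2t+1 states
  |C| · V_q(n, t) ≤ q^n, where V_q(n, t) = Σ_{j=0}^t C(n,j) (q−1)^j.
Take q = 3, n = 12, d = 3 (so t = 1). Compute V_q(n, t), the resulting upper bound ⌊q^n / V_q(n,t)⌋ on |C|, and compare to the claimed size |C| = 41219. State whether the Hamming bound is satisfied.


V_q(n, t) = 25, q^n = 531441, Hamming bound = 21257, |C| = 41219 > bound (violated).

Step 1: Compute V_q(n, t) = Σ_{j=0}^1 C(n, j) (q−1)^j.
  j = 0: C(12,0)·(2)^0 = 1·1 = 1.
  j = 1: C(12,1)·(2)^1 = 12·2 = 24.
  V_q(n, t) = 1 + 24 = 25.
Step 2: q^n = 3^12 = 531441.
Step 3: Hamming bound ⌊q^n / V_q(n,t)⌋ = ⌊531441/25⌋ = 21257.
Step 4: Compare |C| = 41219 to 21257: violated.
The claimed |C| lies above the Hamming bound, so no 3-ary code of length 12 with d ≥ 3 can have 41219 codewords.


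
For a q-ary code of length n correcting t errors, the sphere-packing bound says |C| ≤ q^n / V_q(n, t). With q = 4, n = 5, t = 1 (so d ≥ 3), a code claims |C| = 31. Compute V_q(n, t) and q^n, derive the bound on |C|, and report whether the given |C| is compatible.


V_q(n, t) = 16, q^n = 1024, Hamming bound = 64, |C| = 31 ≤ bound (satisfied).

Step 1: Compute V_q(n, t) = Σ_{j=0}^1 C(n, j) (q−1)^j.
  j = 0: C(5,0)·(3)^0 = 1·1 = 1.
  j = 1: C(5,1)·(3)^1 = 5·3 = 15.
  V_q(n, t) = 1 + 15 = 16.
Step 2: q^n = 4^5 = 1024.
Step 3: Hamming bound ⌊q^n / V_q(n,t)⌋ = ⌊1024/16⌋ = 64.
Step 4: Compare |C| = 31 to 64: satisfied.
The claimed |C| lies below the Hamming bound.


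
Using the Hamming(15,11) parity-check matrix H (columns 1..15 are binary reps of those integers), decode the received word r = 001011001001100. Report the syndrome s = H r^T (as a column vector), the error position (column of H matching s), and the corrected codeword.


s = (1, 0, 0, 0)^T, error position = 8, corrected codeword c = 001011011001100

Compute s = H r^T mod 2 one row at a time:
  s_1 = 0 + 1 + 0 + 0 + 1 + 1 + 0 + 0 = 3 ≡ 1 (mod 2).
  s_2 = 0 + 1 + 1 + 0 + 1 + 1 + 0 + 0 = 4 ≡ 0 (mod 2).
  s_3 = 0 + 1 + 1 + 0 + 0 + 0 + 0 + 0 = 2 ≡ 0 (mod 2).
  s_4 = 0 + 1 + 1 + 0 + 1 + 0 + 1 + 0 = 4 ≡ 0 (mod 2).
s = (1, 0, 0, 0)^T — this equals column 8 of H (binary 1000), so error is at position 8.
Correct: flip bit 8 of r = 001011001001100 to get c = 001011011001100.


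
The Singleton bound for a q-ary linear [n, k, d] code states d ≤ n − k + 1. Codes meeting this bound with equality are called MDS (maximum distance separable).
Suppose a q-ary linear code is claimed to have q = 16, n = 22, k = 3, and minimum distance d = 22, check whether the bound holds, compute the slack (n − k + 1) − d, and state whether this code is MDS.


Singleton RHS = n − k + 1 = 20, slack = -2, bound violated (no such code; not MDS).

Singleton bound: d ≤ n − k + 1.
Here n = 22, k = 3, so n − k + 1 = 20.
Given d = 22, check d ≤ 20: NO.
Slack = (n − k + 1) − d = -2.
The slack is negative: d = 22 exceeds n − k + 1 = 20 by 2, so the Singleton bound is violated and no linear [22, 3, 22]_16 code can exist. In particular it is not MDS (MDS requires d = n − k + 1 exactly).
Description: the claimed parameters are [22, 3, 22]_16; such a code would be impossible (violates the Singleton bound).


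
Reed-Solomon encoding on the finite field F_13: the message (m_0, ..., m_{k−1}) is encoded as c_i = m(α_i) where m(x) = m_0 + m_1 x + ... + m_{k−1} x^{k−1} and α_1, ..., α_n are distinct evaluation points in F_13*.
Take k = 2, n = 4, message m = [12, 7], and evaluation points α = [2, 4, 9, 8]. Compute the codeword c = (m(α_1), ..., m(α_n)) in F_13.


c = [0, 1, 10, 3]

Message polynomial: m(x) = 12 + 7·x (mod 13).
For each evaluation point α_i, compute m(α_i) mod 13:
  α_1 = 2: Horner steps 7 → 0, so m(2) = 0.
  α_2 = 4: Horner steps 7 → 1, so m(4) = 1.
  α_3 = 9: Horner steps 7 → 10, so m(9) = 10.
  α_4 = 8: Horner steps 7 → 3, so m(8) = 3.
Codeword c = [0, 1, 10, 3] ∈ F_13^4.


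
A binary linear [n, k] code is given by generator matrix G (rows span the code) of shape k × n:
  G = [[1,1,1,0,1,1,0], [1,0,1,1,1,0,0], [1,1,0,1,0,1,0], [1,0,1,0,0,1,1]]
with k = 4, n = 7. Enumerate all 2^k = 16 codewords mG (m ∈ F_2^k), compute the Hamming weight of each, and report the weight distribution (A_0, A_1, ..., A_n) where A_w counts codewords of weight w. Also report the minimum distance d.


Weight distribution: A_0 = 1, A_1 = 1, A_3 = 4, A_4 = 7, A_5 = 3. Minimum distance d = 1.

Enumerate all 2^4 = 16 messages m ∈ F_2^4.
For each, compute codeword c = mG in F_2^7, then tally its weight.
  m = 0000 → c = 0000000, weight = 0.
  m = 1000 → c = 1110110, weight = 5.
  m = 0100 → c = 1011100, weight = 4.
  m = 1100 → c = 0101010, weight = 3.
  m = 0010 → c = 1101010, weight = 4.
  m = 1010 → c = 0011100, weight = 3.
  m = 0110 → c = 0110110, weight = 4.
  m = 1110 → c = 1000000, weight = 1.
  m = 0001 → c = 1010011, weight = 4.
  m = 1001 → c = 0100101, weight = 3.
  m = 0101 → c = 0001111, weight = 4.
  m = 1101 → c = 1111001, weight = 5.
  m = 0011 → c = 0111001, weight = 4.
  m = 1011 → c = 1001111, weight = 5.
  m = 0111 → c = 1100101, weight = 4.
  m = 1111 → c = 0010011, weight = 3.
Tally weights:
  weight 0: 1 codewords.
  weight 1: 1 codewords.
  weight 3: 4 codewords.
  weight 4: 7 codewords.
  weight 5: 3 codewords.
Minimum distance d = smallest w > 0 with A_w > 0 = 1.
Sanity: Σ A_w = 16 = 2^4 = 16 ✓.


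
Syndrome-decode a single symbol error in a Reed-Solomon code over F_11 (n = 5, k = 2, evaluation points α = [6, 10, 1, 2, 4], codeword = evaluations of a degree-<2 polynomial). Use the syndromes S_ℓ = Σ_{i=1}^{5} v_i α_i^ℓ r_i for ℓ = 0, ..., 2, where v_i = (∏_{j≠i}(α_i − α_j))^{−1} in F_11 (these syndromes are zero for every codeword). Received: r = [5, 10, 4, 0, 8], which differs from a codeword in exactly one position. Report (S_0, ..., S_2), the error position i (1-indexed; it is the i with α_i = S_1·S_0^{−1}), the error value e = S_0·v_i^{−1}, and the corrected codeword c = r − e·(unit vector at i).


S = (10, 10, 10), error at position 3, error magnitude e = 8, c = [5, 10, 7, 0, 8].

Step 1: column multipliers v_i = (∏_{j≠i}(α_i − α_j))^{−1} mod 11.
  i = 1 (α = 6): (6−10)(6−1)(6−2)(6−4) = (−4)·5·4·2 = −160 ≡ 5, so v_1 = 5^{−1} = 9 (mod 11).
  i = 2 (α = 10): (10−6)(10−1)(10−2)(10−4) = 4·9·8·6 = 1728 ≡ 1, so v_2 = 1^{−1} = 1 (mod 11).
  i = 3 (α = 1): (1−6)(1−10)(1−2)(1−4) = (−5)·(−9)·(−1)·(−3) = 135 ≡ 3, so v_3 = 3^{−1} = 4 (mod 11).
  i = 4 (α = 2): (2−6)(2−10)(2−1)(2−4) = (−4)·(−8)·1·(−2) = −64 ≡ 2, so v_4 = 2^{−1} = 6 (mod 11).
  i = 5 (α = 4): (4−6)(4−10)(4−1)(4−2) = (−2)·(−6)·3·2 = 72 ≡ 6, so v_5 = 6^{−1} = 2 (mod 11).
  v = [9, 1, 4, 6, 2].
Step 2: syndromes of r = [5, 10, 4, 0, 8] (all sums mod 11).
  S_0 = Σ v_i r_i = 9·5 + 1·10 + 4·4 + 6·0 + 2·8 = 87 ≡ 10.
  S_1 = Σ v_i α_i r_i = 9·6·5 + 1·10·10 + 4·1·4 + 6·2·0 + 2·4·8 = 450 ≡ 10.
  α_i^2 mod 11 = [3, 1, 1, 4, 5].
  S_2 = Σ v_i α_i^2 r_i = 9·3·5 + 1·1·10 + 4·1·4 + 6·4·0 + 2·5·8 = 241 ≡ 10.
  S = (10, 10, 10) ≠ 0, so r is not a codeword (an error is present).
Step 3: locate the error. For a single error e at position i, S_ℓ = v_i·e·α_i^ℓ, so α_err = S_1/S_0.
  S_0^{−1} = 10^{−1} = 10 (mod 11), so α_err = 10·10 = 100 ≡ 1 = α_3. Error position i = 3.
  Consistency check: S_2/S_1 = 10·10 = 100 ≡ 1 = α_err ✓ (single-error assumption holds).
Step 4: error magnitude e = S_0/v_3 = S_0·∏_{j≠3}(α_3 − α_j) = 10·3 = 30 ≡ 8 (mod 11).
Step 5: correct position 3: c_3 = r_3 − e = 4 − 8 ≡ 7 (mod 11). Hence c = [5, 10, 7, 0, 8].
  Check: interpolating c through the α_i gives m(x) = 3 + 4·x (degree < 2) with m(α_i) = c_i for every i, so c is indeed a codeword.


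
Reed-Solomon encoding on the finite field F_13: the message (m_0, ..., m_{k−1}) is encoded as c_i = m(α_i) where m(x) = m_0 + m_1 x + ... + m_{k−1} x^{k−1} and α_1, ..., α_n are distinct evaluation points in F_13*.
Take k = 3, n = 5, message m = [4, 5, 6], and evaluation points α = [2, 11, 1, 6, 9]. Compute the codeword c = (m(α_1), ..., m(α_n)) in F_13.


c = [12, 5, 2, 3, 2]

Message polynomial: m(x) = 4 + 5·x + 6·x^2 (mod 13).
For each evaluation point α_i, compute m(α_i) mod 13:
  α_1 = 2: Horner steps 6 → 4 → 12, so m(2) = 12.
  α_2 = 11: Horner steps 6 → 6 → 5, so m(11) = 5.
  α_3 = 1: Horner steps 6 → 11 → 2, so m(1) = 2.
  α_4 = 6: Horner steps 6 → 2 → 3, so m(6) = 3.
  α_5 = 9: Horner steps 6 → 7 → 2, so m(9) = 2.
Codeword c = [12, 5, 2, 3, 2] ∈ F_13^5.


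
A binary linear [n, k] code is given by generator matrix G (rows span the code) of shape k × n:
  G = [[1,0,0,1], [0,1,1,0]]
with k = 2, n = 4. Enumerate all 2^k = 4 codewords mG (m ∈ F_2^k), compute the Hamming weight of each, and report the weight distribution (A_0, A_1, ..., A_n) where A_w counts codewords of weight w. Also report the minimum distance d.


Weight distribution: A_0 = 1, A_2 = 2, A_4 = 1. Minimum distance d = 2.

Enumerate all 2^2 = 4 messages m ∈ F_2^2.
For each, compute codeword c = mG in F_2^4, then tally its weight.
  m = 00 → c = 0000, weight = 0.
  m = 10 → c = 1001, weight = 2.
  m = 01 → c = 0110, weight = 2.
  m = 11 → c = 1111, weight = 4.
Tally weights:
  weight 0: 1 codewords.
  weight 2: 2 codewords.
  weight 4: 1 codewords.
Minimum distance d = smallest w > 0 with A_w > 0 = 2.
Sanity: Σ A_w = 4 = 2^2 = 4 ✓.


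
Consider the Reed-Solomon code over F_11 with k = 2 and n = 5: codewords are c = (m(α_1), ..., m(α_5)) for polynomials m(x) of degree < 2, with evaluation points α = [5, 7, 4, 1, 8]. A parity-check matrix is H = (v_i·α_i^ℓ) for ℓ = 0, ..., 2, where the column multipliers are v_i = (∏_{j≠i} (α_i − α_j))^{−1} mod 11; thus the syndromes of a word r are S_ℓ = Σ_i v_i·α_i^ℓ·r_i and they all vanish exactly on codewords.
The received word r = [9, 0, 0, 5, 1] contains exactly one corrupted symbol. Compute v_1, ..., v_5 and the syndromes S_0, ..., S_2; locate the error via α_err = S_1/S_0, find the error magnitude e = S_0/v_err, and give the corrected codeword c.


S = (10, 7, 6), error at position 3, error magnitude e = 3, c = [9, 0, 8, 5, 1].

Step 1: column multipliers v_i = (∏_{j≠i}(α_i − α_j))^{−1} mod 11.
  i = 1 (α = 5): (5−7)(5−4)(5−1)(5−8) = (−2)·1·4·(−3) = 24 ≡ 2, so v_1 = 2^{−1} = 6 (mod 11).
  i = 2 (α = 7): (7−5)(7−4)(7−1)(7−8) = 2·3·6·(−1) = −36 ≡ 8, so v_2 = 8^{−1} = 7 (mod 11).
  i = 3 (α = 4): (4−5)(4−7)(4−1)(4−8) = (−1)·(−3)·3·(−4) = −36 ≡ 8, so v_3 = 8^{−1} = 7 (mod 11).
  i = 4 (α = 1): (1−5)(1−7)(1−4)(1−8) = (−4)·(−6)·(−3)·(−7) = 504 ≡ 9, so v_4 = 9^{−1} = 5 (mod 11).
  i = 5 (α = 8): (8−5)(8−7)(8−4)(8−1) = 3·1·4·7 = 84 ≡ 7, so v_5 = 7^{−1} = 8 (mod 11).
  v = [6, 7, 7, 5, 8].
Step 2: syndromes of r = [9, 0, 0, 5, 1] (all sums mod 11).
  S_0 = Σ v_i r_i = 6·9 + 7·0 + 7·0 + 5·5 + 8·1 = 87 ≡ 10.
  S_1 = Σ v_i α_i r_i = 6·5·9 + 7·7·0 + 7·4·0 + 5·1·5 + 8·8·1 = 359 ≡ 7.
  α_i^2 mod 11 = [3, 5, 5, 1, 9].
  S_2 = Σ v_i α_i^2 r_i = 6·3·9 + 7·5·0 + 7·5·0 + 5·1·5 + 8·9·1 = 259 ≡ 6.
  S = (10, 7, 6) ≠ 0, so r is not a codeword (an error is present).
Step 3: locate the error. For a single error e at position i, S_ℓ = v_i·e·α_i^ℓ, so α_err = S_1/S_0.
  S_0^{−1} = 10^{−1} = 10 (mod 11), so α_err = 7·10 = 70 ≡ 4 = α_3. Error position i = 3.
  Consistency check: S_2/S_1 = 6·8 = 48 ≡ 4 = α_err ✓ (single-error assumption holds).
Step 4: error magnitude e = S_0/v_3 = S_0·∏_{j≠3}(α_3 − α_j) = 10·8 = 80 ≡ 3 (mod 11).
Step 5: correct position 3: c_3 = r_3 − e = 0 − 3 ≡ 8 (mod 11). Hence c = [9, 0, 8, 5, 1].
  Check: interpolating c through the α_i gives m(x) = 4 + 1·x (degree < 2) with m(α_i) = c_i for every i, so c is indeed a codeword.


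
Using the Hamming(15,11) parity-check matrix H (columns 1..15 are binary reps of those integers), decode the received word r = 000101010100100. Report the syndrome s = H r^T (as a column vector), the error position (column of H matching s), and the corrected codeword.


s = (1, 1, 0, 1)^T, error position = 13, corrected codeword c = 000101010100000

Compute s = H r^T mod 2 one row at a time:
  s_1 = 1 + 0 + 1 + 0 + 0 + 1 + 0 + 0 = 3 ≡ 1 (mod 2).
  s_2 = 1 + 0 + 1 + 0 + 0 + 1 + 0 + 0 = 3 ≡ 1 (mod 2).
  s_3 = 0 + 0 + 1 + 0 + 1 + 0 + 0 + 0 = 2 ≡ 0 (mod 2).
  s_4 = 0 + 0 + 0 + 0 + 0 + 0 + 1 + 0 = 1 ≡ 1 (mod 2).
s = (1, 1, 0, 1)^T — this equals column 13 of H (binary 1101), so error is at position 13.
Correct: flip bit 13 of r = 000101010100100 to get c = 000101010100000.


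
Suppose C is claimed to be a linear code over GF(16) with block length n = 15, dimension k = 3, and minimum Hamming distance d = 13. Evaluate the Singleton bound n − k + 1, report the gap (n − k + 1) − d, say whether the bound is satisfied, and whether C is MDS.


Singleton RHS = n − k + 1 = 13, slack = 0, bound satisfied, MDS.

Singleton bound: d ≤ n − k + 1.
Here n = 15, k = 3, so n − k + 1 = 13.
Given d = 13, check d ≤ 13: YES.
Slack = (n − k + 1) − d = 0.
The code is MDS (slack = 0).
Description: the claimed parameters are [15, 3, 13]_16; such a code would be MDS (meets Singleton bound).


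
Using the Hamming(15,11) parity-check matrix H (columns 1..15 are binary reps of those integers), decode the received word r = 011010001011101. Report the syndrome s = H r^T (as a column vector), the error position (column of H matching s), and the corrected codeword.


s = (1, 0, 0, 0)^T, error position = 8, corrected codeword c = 011010011011101

Compute s = H r^T mod 2 one row at a time:
  s_1 = 0 + 1 + 0 + 1 + 1 + 1 + 0 + 1 = 5 ≡ 1 (mod 2).
  s_2 = 0 + 1 + 0 + 0 + 1 + 1 + 0 + 1 = 4 ≡ 0 (mod 2).
  s_3 = 1 + 1 + 0 + 0 + 0 + 1 + 0 + 1 = 4 ≡ 0 (mod 2).
  s_4 = 0 + 1 + 1 + 0 + 1 + 1 + 1 + 1 = 6 ≡ 0 (mod 2).
s = (1, 0, 0, 0)^T — this equals column 8 of H (binary 1000), so error is at position 8.
Correct: flip bit 8 of r = 011010001011101 to get c = 011010011011101.


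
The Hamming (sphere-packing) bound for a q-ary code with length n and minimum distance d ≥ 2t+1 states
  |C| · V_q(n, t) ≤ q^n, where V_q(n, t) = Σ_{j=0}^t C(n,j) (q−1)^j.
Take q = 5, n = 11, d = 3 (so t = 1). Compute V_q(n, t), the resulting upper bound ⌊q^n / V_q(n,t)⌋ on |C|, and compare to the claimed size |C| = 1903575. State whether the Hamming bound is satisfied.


V_q(n, t) = 45, q^n = 48828125, Hamming bound = 1085069, |C| = 1903575 > bound (violated).

Step 1: Compute V_q(n, t) = Σ_{j=0}^1 C(n, j) (q−1)^j.
  j = 0: C(11,0)·(4)^0 = 1·1 = 1.
  j = 1: C(11,1)·(4)^1 = 11·4 = 44.
  V_q(n, t) = 1 + 44 = 45.
Step 2: q^n = 5^11 = 48828125.
Step 3: Hamming bound ⌊q^n / V_q(n,t)⌋ = ⌊48828125/45⌋ = 1085069.
Step 4: Compare |C| = 1903575 to 1085069: violated.
The claimed |C| lies above the Hamming bound, so no 5-ary code of length 11 with d ≥ 3 can have 1903575 codewords.


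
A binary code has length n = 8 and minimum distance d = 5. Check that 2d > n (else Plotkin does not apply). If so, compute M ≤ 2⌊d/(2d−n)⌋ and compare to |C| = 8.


Plotkin bound M ≤ 4; given |C| = 8 > bound (violated).

Check applicability: 2d = 10, n = 8.
2d − n = 2 > 0, so Plotkin applies.
Compute d/(2d−n) = 5/2 ≈ 2.5000.
⌊d/(2d−n)⌋ = 2.
Plotkin bound: M ≤ 2·2 = 4.
Given |C| = 8, check: VIOLATED.
This |C| is above the Plotkin bound, so no binary code with n = 8, d = 5 and 8 codewords exists.


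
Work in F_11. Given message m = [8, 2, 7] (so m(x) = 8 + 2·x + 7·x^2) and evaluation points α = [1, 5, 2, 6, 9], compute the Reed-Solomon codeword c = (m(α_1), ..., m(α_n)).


c = [6, 6, 7, 8, 10]

Message polynomial: m(x) = 8 + 2·x + 7·x^2 (mod 11).
For each evaluation point α_i, compute m(α_i) mod 11:
  α_1 = 1: Horner steps 7 → 9 → 6, so m(1) = 6.
  α_2 = 5: Horner steps 7 → 4 → 6, so m(5) = 6.
  α_3 = 2: Horner steps 7 → 5 → 7, so m(2) = 7.
  α_4 = 6: Horner steps 7 → 0 → 8, so m(6) = 8.
  α_5 = 9: Horner steps 7 → 10 → 10, so m(9) = 10.
Codeword c = [6, 6, 7, 8, 10] ∈ F_11^5.


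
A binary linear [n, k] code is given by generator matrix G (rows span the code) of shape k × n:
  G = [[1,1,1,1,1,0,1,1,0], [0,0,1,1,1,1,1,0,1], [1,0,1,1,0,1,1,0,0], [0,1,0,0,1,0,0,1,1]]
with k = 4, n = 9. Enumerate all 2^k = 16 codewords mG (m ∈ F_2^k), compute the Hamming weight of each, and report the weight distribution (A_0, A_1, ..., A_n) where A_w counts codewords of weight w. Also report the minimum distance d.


Weight distribution: A_0 = 1, A_2 = 1, A_3 = 3, A_4 = 3, A_5 = 3, A_6 = 3, A_7 = 1, A_9 = 1. Minimum distance d = 2.

Enumerate all 2^4 = 16 messages m ∈ F_2^4.
For each, compute codeword c = mG in F_2^9, then tally its weight.
  m = 0000 → c = 000000000, weight = 0.
  m = 1000 → c = 111110110, weight = 7.
  m = 0100 → c = 001111101, weight = 6.
  m = 1100 → c = 110001011, weight = 5.
  m = 0010 → c = 101101100, weight = 5.
  m = 1010 → c = 010011010, weight = 4.
  m = 0110 → c = 100010001, weight = 3.
  m = 1110 → c = 011100111, weight = 6.
  m = 0001 → c = 010010011, weight = 4.
  m = 1001 → c = 101100101, weight = 5.
  m = 0101 → c = 011101110, weight = 6.
  m = 1101 → c = 100011000, weight = 3.
  m = 0011 → c = 111111111, weight = 9.
  m = 1011 → c = 000001001, weight = 2.
  m = 0111 → c = 110000010, weight = 3.
  m = 1111 → c = 001110100, weight = 4.
Tally weights:
  weight 0: 1 codewords.
  weight 2: 1 codewords.
  weight 3: 3 codewords.
  weight 4: 3 codewords.
  weight 5: 3 codewords.
  weight 6: 3 codewords.
  weight 7: 1 codewords.
  weight 9: 1 codewords.
Minimum distance d = smallest w > 0 with A_w > 0 = 2.
Sanity: Σ A_w = 16 = 2^4 = 16 ✓.


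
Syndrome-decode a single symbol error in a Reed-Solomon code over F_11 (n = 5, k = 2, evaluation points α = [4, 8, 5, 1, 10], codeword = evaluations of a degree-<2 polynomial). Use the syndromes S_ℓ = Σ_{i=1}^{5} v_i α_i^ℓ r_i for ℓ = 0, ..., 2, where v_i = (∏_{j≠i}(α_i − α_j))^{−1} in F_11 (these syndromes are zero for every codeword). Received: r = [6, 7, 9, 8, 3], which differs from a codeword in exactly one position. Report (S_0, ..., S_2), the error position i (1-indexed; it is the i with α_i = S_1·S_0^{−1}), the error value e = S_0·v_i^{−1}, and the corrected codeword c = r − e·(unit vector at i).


S = (1, 10, 1), error at position 5, error magnitude e = 1, c = [6, 7, 9, 8, 2].

Step 1: column multipliers v_i = (∏_{j≠i}(α_i − α_j))^{−1} mod 11.
  i = 1 (α = 4): (4−8)(4−5)(4−1)(4−10) = (−4)·(−1)·3·(−6) = −72 ≡ 5, so v_1 = 5^{−1} = 9 (mod 11).
  i = 2 (α = 8): (8−4)(8−5)(8−1)(8−10) = 4·3·7·(−2) = −168 ≡ 8, so v_2 = 8^{−1} = 7 (mod 11).
  i = 3 (α = 5): (5−4)(5−8)(5−1)(5−10) = 1·(−3)·4·(−5) = 60 ≡ 5, so v_3 = 5^{−1} = 9 (mod 11).
  i = 4 (α = 1): (1−4)(1−8)(1−5)(1−10) = (−3)·(−7)·(−4)·(−9) = 756 ≡ 8, so v_4 = 8^{−1} = 7 (mod 11).
  i = 5 (α = 10): (10−4)(10−8)(10−5)(10−1) = 6·2·5·9 = 540 ≡ 1, so v_5 = 1^{−1} = 1 (mod 11).
  v = [9, 7, 9, 7, 1].
Step 2: syndromes of r = [6, 7, 9, 8, 3] (all sums mod 11).
  S_0 = Σ v_i r_i = 9·6 + 7·7 + 9·9 + 7·8 + 1·3 = 243 ≡ 1.
  S_1 = Σ v_i α_i r_i = 9·4·6 + 7·8·7 + 9·5·9 + 7·1·8 + 1·10·3 = 1099 ≡ 10.
  α_i^2 mod 11 = [5, 9, 3, 1, 1].
  S_2 = Σ v_i α_i^2 r_i = 9·5·6 + 7·9·7 + 9·3·9 + 7·1·8 + 1·1·3 = 1013 ≡ 1.
  S = (1, 10, 1) ≠ 0, so r is not a codeword (an error is present).
Step 3: locate the error. For a single error e at position i, S_ℓ = v_i·e·α_i^ℓ, so α_err = S_1/S_0.
  S_0^{−1} = 1^{−1} = 1 (mod 11), so α_err = 10·1 = 10 ≡ 10 = α_5. Error position i = 5.
  Consistency check: S_2/S_1 = 1·10 = 10 ≡ 10 = α_err ✓ (single-error assumption holds).
Step 4: error magnitude e = S_0/v_5 = S_0·∏_{j≠5}(α_5 − α_j) = 1·1 = 1 ≡ 1 (mod 11).
Step 5: correct position 5: c_5 = r_5 − e = 3 − 1 ≡ 2 (mod 11). Hence c = [6, 7, 9, 8, 2].
  Check: interpolating c through the α_i gives m(x) = 5 + 3·x (degree < 2) with m(α_i) = c_i for every i, so c is indeed a codeword.


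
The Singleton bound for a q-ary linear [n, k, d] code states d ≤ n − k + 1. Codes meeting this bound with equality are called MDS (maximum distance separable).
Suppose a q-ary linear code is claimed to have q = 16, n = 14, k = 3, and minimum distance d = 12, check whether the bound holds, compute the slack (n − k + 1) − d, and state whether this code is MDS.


Singleton RHS = n − k + 1 = 12, slack = 0, bound satisfied, MDS.

Singleton bound: d ≤ n − k + 1.
Here n = 14, k = 3, so n − k + 1 = 12.
Given d = 12, check d ≤ 12: YES.
Slack = (n − k + 1) − d = 0.
The code is MDS (slack = 0).
Description: the claimed parameters are [14, 3, 12]_16; such a code would be MDS (meets Singleton bound).


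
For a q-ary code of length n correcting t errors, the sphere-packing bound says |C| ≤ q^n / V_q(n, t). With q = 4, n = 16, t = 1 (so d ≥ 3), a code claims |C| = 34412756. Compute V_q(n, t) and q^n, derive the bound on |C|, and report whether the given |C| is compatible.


V_q(n, t) = 49, q^n = 4294967296, Hamming bound = 87652393, |C| = 34412756 ≤ bound (satisfied).

Step 1: Compute V_q(n, t) = Σ_{j=0}^1 C(n, j) (q−1)^j.
  j = 0: C(16,0)·(3)^0 = 1·1 = 1.
  j = 1: C(16,1)·(3)^1 = 16·3 = 48.
  V_q(n, t) = 1 + 48 = 49.
Step 2: q^n = 4^16 = 4294967296.
Step 3: Hamming bound ⌊q^n / V_q(n,t)⌋ = ⌊4294967296/49⌋ = 87652393.
Step 4: Compare |C| = 34412756 to 87652393: satisfied.
The claimed |C| lies below the Hamming bound.


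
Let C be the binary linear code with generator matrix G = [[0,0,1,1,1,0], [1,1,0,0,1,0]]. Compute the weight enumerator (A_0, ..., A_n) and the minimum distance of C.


Weight distribution: A_0 = 1, A_3 = 2, A_4 = 1. Minimum distance d = 3.

Enumerate all 2^2 = 4 messages m ∈ F_2^2.
For each, compute codeword c = mG in F_2^6, then tally its weight.
  m = 00 → c = 000000, weight = 0.
  m = 10 → c = 001110, weight = 3.
  m = 01 → c = 110010, weight = 3.
  m = 11 → c = 111100, weight = 4.
Tally weights:
  weight 0: 1 codewords.
  weight 3: 2 codewords.
  weight 4: 1 codewords.
Minimum distance d = smallest w > 0 with A_w > 0 = 3.
Sanity: Σ A_w = 4 = 2^2 = 4 ✓.


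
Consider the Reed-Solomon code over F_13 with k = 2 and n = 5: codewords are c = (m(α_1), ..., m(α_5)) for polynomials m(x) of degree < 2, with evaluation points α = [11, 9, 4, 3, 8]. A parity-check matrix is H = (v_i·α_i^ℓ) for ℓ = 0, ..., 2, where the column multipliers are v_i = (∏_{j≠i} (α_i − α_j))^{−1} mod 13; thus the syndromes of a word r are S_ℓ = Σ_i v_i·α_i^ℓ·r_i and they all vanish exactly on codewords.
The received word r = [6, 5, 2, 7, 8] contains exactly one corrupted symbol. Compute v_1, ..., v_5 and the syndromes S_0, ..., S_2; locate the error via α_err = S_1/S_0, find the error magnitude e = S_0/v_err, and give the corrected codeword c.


S = (3, 1, 9), error at position 2, error magnitude e = 2, c = [6, 3, 2, 7, 8].

Step 1: column multipliers v_i = (∏_{j≠i}(α_i − α_j))^{−1} mod 13.
  i = 1 (α = 11): (11−9)(11−4)(11−3)(11−8) = 2·7·8·3 = 336 ≡ 11, so v_1 = 11^{−1} = 6 (mod 13).
  i = 2 (α = 9): (9−11)(9−4)(9−3)(9−8) = (−2)·5·6·1 = −60 ≡ 5, so v_2 = 5^{−1} = 8 (mod 13).
  i = 3 (α = 4): (4−11)(4−9)(4−3)(4−8) = (−7)·(−5)·1·(−4) = −140 ≡ 3, so v_3 = 3^{−1} = 9 (mod 13).
  i = 4 (α = 3): (3−11)(3−9)(3−4)(3−8) = (−8)·(−6)·(−1)·(−5) = 240 ≡ 6, so v_4 = 6^{−1} = 11 (mod 13).
  i = 5 (α = 8): (8−11)(8−9)(8−4)(8−3) = (−3)·(−1)·4·5 = 60 ≡ 8, so v_5 = 8^{−1} = 5 (mod 13).
  v = [6, 8, 9, 11, 5].
Step 2: syndromes of r = [6, 5, 2, 7, 8] (all sums mod 13).
  S_0 = Σ v_i r_i = 6·6 + 8·5 + 9·2 + 11·7 + 5·8 = 211 ≡ 3.
  S_1 = Σ v_i α_i r_i = 6·11·6 + 8·9·5 + 9·4·2 + 11·3·7 + 5·8·8 = 1379 ≡ 1.
  α_i^2 mod 13 = [4, 3, 3, 9, 12].
  S_2 = Σ v_i α_i^2 r_i = 6·4·6 + 8·3·5 + 9·3·2 + 11·9·7 + 5·12·8 = 1491 ≡ 9.
  S = (3, 1, 9) ≠ 0, so r is not a codeword (an error is present).
Step 3: locate the error. For a single error e at position i, S_ℓ = v_i·e·α_i^ℓ, so α_err = S_1/S_0.
  S_0^{−1} = 3^{−1} = 9 (mod 13), so α_err = 1·9 = 9 ≡ 9 = α_2. Error position i = 2.
  Consistency check: S_2/S_1 = 9·1 = 9 ≡ 9 = α_err ✓ (single-error assumption holds).
Step 4: error magnitude e = S_0/v_2 = S_0·∏_{j≠2}(α_2 − α_j) = 3·5 = 15 ≡ 2 (mod 13).
Step 5: correct position 2: c_2 = r_2 − e = 5 − 2 ≡ 3 (mod 13). Hence c = [6, 3, 2, 7, 8].
  Check: interpolating c through the α_i gives m(x) = 9 + 8·x (degree < 2) with m(α_i) = c_i for every i, so c is indeed a codeword.


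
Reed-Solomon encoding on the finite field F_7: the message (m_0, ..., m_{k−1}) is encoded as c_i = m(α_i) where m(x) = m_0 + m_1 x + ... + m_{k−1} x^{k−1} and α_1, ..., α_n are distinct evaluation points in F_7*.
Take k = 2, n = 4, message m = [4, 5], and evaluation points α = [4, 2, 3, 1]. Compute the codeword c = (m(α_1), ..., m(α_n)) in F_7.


c = [3, 0, 5, 2]

Message polynomial: m(x) = 4 + 5·x (mod 7).
For each evaluation point α_i, compute m(α_i) mod 7:
  α_1 = 4: Horner steps 5 → 3, so m(4) = 3.
  α_2 = 2: Horner steps 5 → 0, so m(2) = 0.
  α_3 = 3: Horner steps 5 → 5, so m(3) = 5.
  α_4 = 1: Horner steps 5 → 2, so m(1) = 2.
Codeword c = [3, 0, 5, 2] ∈ F_7^4.


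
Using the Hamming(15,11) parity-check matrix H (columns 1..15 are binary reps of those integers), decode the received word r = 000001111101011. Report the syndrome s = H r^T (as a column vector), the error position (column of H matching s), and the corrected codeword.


s = (0, 1, 1, 1)^T, error position = 7, corrected codeword c = 000001011101011

Compute s = H r^T mod 2 one row at a time:
  s_1 = 1 + 1 + 1 + 0 + 1 + 0 + 1 + 1 = 6 ≡ 0 (mod 2).
  s_2 = 0 + 0 + 1 + 1 + 1 + 0 + 1 + 1 = 5 ≡ 1 (mod 2).
  s_3 = 0 + 0 + 1 + 1 + 1 + 0 + 1 + 1 = 5 ≡ 1 (mod 2).
  s_4 = 0 + 0 + 0 + 1 + 1 + 0 + 0 + 1 = 3 ≡ 1 (mod 2).
s = (0, 1, 1, 1)^T — this equals column 7 of H (binary 0111), so error is at position 7.
Correct: flip bit 7 of r = 000001111101011 to get c = 000001011101011.


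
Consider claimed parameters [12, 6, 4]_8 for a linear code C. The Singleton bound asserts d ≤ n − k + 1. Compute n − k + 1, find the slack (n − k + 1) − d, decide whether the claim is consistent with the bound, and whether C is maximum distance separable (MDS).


Singleton RHS = n − k + 1 = 7, slack = 3, bound satisfied, not MDS.

Singleton bound: d ≤ n − k + 1.
Here n = 12, k = 6, so n − k + 1 = 7.
Given d = 4, check d ≤ 7: YES.
Slack = (n − k + 1) − d = 3.
The code is NOT MDS (slack = 3 > 0).
Description: the claimed parameters are [12, 6, 4]_8; such a code would be non-MDS.


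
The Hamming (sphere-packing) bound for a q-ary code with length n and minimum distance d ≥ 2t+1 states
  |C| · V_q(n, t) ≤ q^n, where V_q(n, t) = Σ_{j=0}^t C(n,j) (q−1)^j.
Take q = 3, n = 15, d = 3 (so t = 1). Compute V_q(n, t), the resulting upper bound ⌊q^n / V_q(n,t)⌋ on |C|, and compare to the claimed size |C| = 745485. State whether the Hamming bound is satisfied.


V_q(n, t) = 31, q^n = 14348907, Hamming bound = 462867, |C| = 745485 > bound (violated).

Step 1: Compute V_q(n, t) = Σ_{j=0}^1 C(n, j) (q−1)^j.
  j = 0: C(15,0)·(2)^0 = 1·1 = 1.
  j = 1: C(15,1)·(2)^1 = 15·2 = 30.
  V_q(n, t) = 1 + 30 = 31.
Step 2: q^n = 3^15 = 14348907.
Step 3: Hamming bound ⌊q^n / V_q(n,t)⌋ = ⌊14348907/31⌋ = 462867.
Step 4: Compare |C| = 745485 to 462867: violated.
The claimed |C| lies above the Hamming bound, so no 3-ary code of length 15 with d ≥ 3 can have 745485 codewords.


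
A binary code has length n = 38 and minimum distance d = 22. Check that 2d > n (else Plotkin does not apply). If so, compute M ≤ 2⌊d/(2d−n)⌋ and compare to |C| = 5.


Plotkin bound M ≤ 6; given |C| = 5 ≤ bound (satisfied).

Check applicability: 2d = 44, n = 38.
2d − n = 6 > 0, so Plotkin applies.
Compute d/(2d−n) = 22/6 ≈ 3.6667.
⌊d/(2d−n)⌋ = 3.
Plotkin bound: M ≤ 2·3 = 6.
Given |C| = 5, check: satisfied.
This |C| is below the Plotkin bound.


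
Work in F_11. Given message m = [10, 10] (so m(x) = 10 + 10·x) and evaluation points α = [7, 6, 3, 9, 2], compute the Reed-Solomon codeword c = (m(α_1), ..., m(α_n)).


c = [3, 4, 7, 1, 8]

Message polynomial: m(x) = 10 + 10·x (mod 11).
For each evaluation point α_i, compute m(α_i) mod 11:
  α_1 = 7: Horner steps 10 → 3, so m(7) = 3.
  α_2 = 6: Horner steps 10 → 4, so m(6) = 4.
  α_3 = 3: Horner steps 10 → 7, so m(3) = 7.
  α_4 = 9: Horner steps 10 → 1, so m(9) = 1.
  α_5 = 2: Horner steps 10 → 8, so m(2) = 8.
Codeword c = [3, 4, 7, 1, 8] ∈ F_11^5.


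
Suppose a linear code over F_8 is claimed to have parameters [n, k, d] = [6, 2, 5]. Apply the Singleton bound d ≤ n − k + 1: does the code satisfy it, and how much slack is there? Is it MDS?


Singleton RHS = n − k + 1 = 5, slack = 0, bound satisfied, MDS.

Singleton bound: d ≤ n − k + 1.
Here n = 6, k = 2, so n − k + 1 = 5.
Given d = 5, check d ≤ 5: YES.
Slack = (n − k + 1) − d = 0.
The code is MDS (slack = 0).
Description: the claimed parameters are [6, 2, 5]_8; such a code would be MDS (meets Singleton bound).


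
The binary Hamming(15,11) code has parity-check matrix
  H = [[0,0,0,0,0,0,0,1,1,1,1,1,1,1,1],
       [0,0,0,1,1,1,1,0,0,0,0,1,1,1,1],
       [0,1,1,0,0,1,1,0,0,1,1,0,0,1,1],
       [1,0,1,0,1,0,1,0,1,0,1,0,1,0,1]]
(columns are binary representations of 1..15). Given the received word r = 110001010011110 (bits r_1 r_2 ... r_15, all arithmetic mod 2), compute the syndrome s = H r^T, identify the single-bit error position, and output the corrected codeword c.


s = (1, 0, 0, 1)^T, error position = 9, corrected codeword c = 110001011011110

Compute s = H r^T mod 2 one row at a time:
  s_1 = 1 + 0 + 0 + 1 + 1 + 1 + 1 + 0 = 5 ≡ 1 (mod 2).
  s_2 = 0 + 0 + 1 + 0 + 1 + 1 + 1 + 0 = 4 ≡ 0 (mod 2).
  s_3 = 1 + 0 + 1 + 0 + 0 + 1 + 1 + 0 = 4 ≡ 0 (mod 2).
  s_4 = 1 + 0 + 0 + 0 + 0 + 1 + 1 + 0 = 3 ≡ 1 (mod 2).
s = (1, 0, 0, 1)^T — this equals column 9 of H (binary 1001), so error is at position 9.
Correct: flip bit 9 of r = 110001010011110 to get c = 110001011011110.


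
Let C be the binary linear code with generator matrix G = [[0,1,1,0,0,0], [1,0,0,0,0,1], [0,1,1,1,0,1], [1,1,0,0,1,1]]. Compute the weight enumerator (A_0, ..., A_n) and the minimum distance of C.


Weight distribution: A_0 = 1, A_2 = 6, A_4 = 9. Minimum distance d = 2.

Enumerate all 2^4 = 16 messages m ∈ F_2^4.
For each, compute codeword c = mG in F_2^6, then tally its weight.
  m = 0000 → c = 000000, weight = 0.
  m = 1000 → c = 011000, weight = 2.
  m = 0100 → c = 100001, weight = 2.
  m = 1100 → c = 111001, weight = 4.
  m = 0010 → c = 011101, weight = 4.
  m = 1010 → c = 000101, weight = 2.
  m = 0110 → c = 111100, weight = 4.
  m = 1110 → c = 100100, weight = 2.
  m = 0001 → c = 110011, weight = 4.
  m = 1001 → c = 101011, weight = 4.
  m = 0101 → c = 010010, weight = 2.
  m = 1101 → c = 001010, weight = 2.
  m = 0011 → c = 101110, weight = 4.
  m = 1011 → c = 110110, weight = 4.
  m = 0111 → c = 001111, weight = 4.
  m = 1111 → c = 010111, weight = 4.
Tally weights:
  weight 0: 1 codewords.
  weight 2: 6 codewords.
  weight 4: 9 codewords.
Minimum distance d = smallest w > 0 with A_w > 0 = 2.
Sanity: Σ A_w = 16 = 2^4 = 16 ✓.


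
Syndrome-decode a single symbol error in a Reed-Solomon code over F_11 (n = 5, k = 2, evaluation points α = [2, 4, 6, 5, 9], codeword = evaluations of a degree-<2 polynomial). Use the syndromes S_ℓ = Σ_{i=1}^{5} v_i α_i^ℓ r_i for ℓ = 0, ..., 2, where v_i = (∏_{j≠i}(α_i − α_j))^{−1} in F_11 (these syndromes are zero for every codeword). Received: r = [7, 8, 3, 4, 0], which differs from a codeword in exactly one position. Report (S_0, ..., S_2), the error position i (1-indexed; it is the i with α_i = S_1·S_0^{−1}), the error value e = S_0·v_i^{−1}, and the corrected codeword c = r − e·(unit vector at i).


S = (7, 6, 2), error at position 2, error magnitude e = 3, c = [7, 5, 3, 4, 0].

Step 1: column multipliers v_i = (∏_{j≠i}(α_i − α_j))^{−1} mod 11.
  i = 1 (α = 2): (2−4)(2−6)(2−5)(2−9) = (−2)·(−4)·(−3)·(−7) = 168 ≡ 3, so v_1 = 3^{−1} = 4 (mod 11).
  i = 2 (α = 4): (4−2)(4−6)(4−5)(4−9) = 2·(−2)·(−1)·(−5) = −20 ≡ 2, so v_2 = 2^{−1} = 6 (mod 11).
  i = 3 (α = 6): (6−2)(6−4)(6−5)(6−9) = 4·2·1·(−3) = −24 ≡ 9, so v_3 = 9^{−1} = 5 (mod 11).
  i = 4 (α = 5): (5−2)(5−4)(5−6)(5−9) = 3·1·(−1)·(−4) = 12 ≡ 1, so v_4 = 1^{−1} = 1 (mod 11).
  i = 5 (α = 9): (9−2)(9−4)(9−6)(9−5) = 7·5·3·4 = 420 ≡ 2, so v_5 = 2^{−1} = 6 (mod 11).
  v = [4, 6, 5, 1, 6].
Step 2: syndromes of r = [7, 8, 3, 4, 0] (all sums mod 11).
  S_0 = Σ v_i r_i = 4·7 + 6·8 + 5·3 + 1·4 + 6·0 = 95 ≡ 7.
  S_1 = Σ v_i α_i r_i = 4·2·7 + 6·4·8 + 5·6·3 + 1·5·4 + 6·9·0 = 358 ≡ 6.
  α_i^2 mod 11 = [4, 5, 3, 3, 4].
  S_2 = Σ v_i α_i^2 r_i = 4·4·7 + 6·5·8 + 5·3·3 + 1·3·4 + 6·4·0 = 409 ≡ 2.
  S = (7, 6, 2) ≠ 0, so r is not a codeword (an error is present).
Step 3: locate the error. For a single error e at position i, S_ℓ = v_i·e·α_i^ℓ, so α_err = S_1/S_0.
  S_0^{−1} = 7^{−1} = 8 (mod 11), so α_err = 6·8 = 48 ≡ 4 = α_2. Error position i = 2.
  Consistency check: S_2/S_1 = 2·2 = 4 ≡ 4 = α_err ✓ (single-error assumption holds).
Step 4: error magnitude e = S_0/v_2 = S_0·∏_{j≠2}(α_2 − α_j) = 7·2 = 14 ≡ 3 (mod 11).
Step 5: correct position 2: c_2 = r_2 − e = 8 − 3 ≡ 5 (mod 11). Hence c = [7, 5, 3, 4, 0].
  Check: interpolating c through the α_i gives m(x) = 9 + 10·x (degree < 2) with m(α_i) = c_i for every i, so c is indeed a codeword.


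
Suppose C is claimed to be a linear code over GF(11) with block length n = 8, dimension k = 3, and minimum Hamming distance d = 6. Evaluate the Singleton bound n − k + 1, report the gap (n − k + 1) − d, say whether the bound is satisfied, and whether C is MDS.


Singleton RHS = n − k + 1 = 6, slack = 0, bound satisfied, MDS.

Singleton bound: d ≤ n − k + 1.
Here n = 8, k = 3, so n − k + 1 = 6.
Given d = 6, check d ≤ 6: YES.
Slack = (n − k + 1) − d = 0.
The code is MDS (slack = 0).
Description: the claimed parameters are [8, 3, 6]_11; such a code would be MDS (meets Singleton bound).


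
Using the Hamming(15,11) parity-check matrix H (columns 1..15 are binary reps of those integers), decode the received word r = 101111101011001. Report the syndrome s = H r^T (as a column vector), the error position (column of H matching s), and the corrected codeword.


s = (0, 0, 1, 1)^T, error position = 3, corrected codeword c = 100111101011001

Compute s = H r^T mod 2 one row at a time:
  s_1 = 0 + 1 + 0 + 1 + 1 + 0 + 0 + 1 = 4 ≡ 0 (mod 2).
  s_2 = 1 + 1 + 1 + 1 + 1 + 0 + 0 + 1 = 6 ≡ 0 (mod 2).
  s_3 = 0 + 1 + 1 + 1 + 0 + 1 + 0 + 1 = 5 ≡ 1 (mod 2).
  s_4 = 1 + 1 + 1 + 1 + 1 + 1 + 0 + 1 = 7 ≡ 1 (mod 2).
s = (0, 0, 1, 1)^T — this equals column 3 of H (binary 0011), so error is at position 3.
Correct: flip bit 3 of r = 101111101011001 to get c = 100111101011001.


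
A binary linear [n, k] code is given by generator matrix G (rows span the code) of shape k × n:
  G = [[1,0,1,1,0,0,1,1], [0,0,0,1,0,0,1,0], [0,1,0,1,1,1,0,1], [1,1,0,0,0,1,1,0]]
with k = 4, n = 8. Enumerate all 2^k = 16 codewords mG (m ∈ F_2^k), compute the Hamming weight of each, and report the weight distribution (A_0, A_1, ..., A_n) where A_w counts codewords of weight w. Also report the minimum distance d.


Weight distribution: A_0 = 1, A_2 = 2, A_3 = 2, A_4 = 3, A_5 = 6, A_6 = 2. Minimum distance d = 2.

Enumerate all 2^4 = 16 messages m ∈ F_2^4.
For each, compute codeword c = mG in F_2^8, then tally its weight.
  m = 0000 → c = 00000000, weight = 0.
  m = 1000 → c = 10110011, weight = 5.
  m = 0100 → c = 00010010, weight = 2.
  m = 1100 → c = 10100001, weight = 3.
  m = 0010 → c = 01011101, weight = 5.
  m = 1010 → c = 11101110, weight = 6.
  m = 0110 → c = 01001111, weight = 5.
  m = 1110 → c = 11111100, weight = 6.
  m = 0001 → c = 11000110, weight = 4.
  m = 1001 → c = 01110101, weight = 5.
  m = 0101 → c = 11010100, weight = 4.
  m = 1101 → c = 01100111, weight = 5.
  m = 0011 → c = 10011011, weight = 5.
  m = 1011 → c = 00101000, weight = 2.
  m = 0111 → c = 10001001, weight = 3.
  m = 1111 → c = 00111010, weight = 4.
Tally weights:
  weight 0: 1 codewords.
  weight 2: 2 codewords.
  weight 3: 2 codewords.
  weight 4: 3 codewords.
  weight 5: 6 codewords.
  weight 6: 2 codewords.
Minimum distance d = smallest w > 0 with A_w > 0 = 2.
Sanity: Σ A_w = 16 = 2^4 = 16 ✓.


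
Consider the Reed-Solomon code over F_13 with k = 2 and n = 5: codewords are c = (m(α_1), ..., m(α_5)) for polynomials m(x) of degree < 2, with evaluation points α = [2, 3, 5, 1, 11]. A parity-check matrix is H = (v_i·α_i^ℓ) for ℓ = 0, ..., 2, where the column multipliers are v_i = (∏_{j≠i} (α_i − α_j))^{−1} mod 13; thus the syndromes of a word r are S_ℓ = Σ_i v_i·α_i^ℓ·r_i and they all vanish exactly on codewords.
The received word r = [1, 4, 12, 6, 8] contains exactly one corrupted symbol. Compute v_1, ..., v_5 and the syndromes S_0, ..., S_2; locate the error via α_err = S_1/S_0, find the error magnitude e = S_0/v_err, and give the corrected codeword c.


S = (10, 4, 12), error at position 2, error magnitude e = 8, c = [1, 9, 12, 6, 8].

Step 1: column multipliers v_i = (∏_{j≠i}(α_i − α_j))^{−1} mod 13.
  i = 1 (α = 2): (2−3)(2−5)(2−1)(2−11) = (−1)·(−3)·1·(−9) = −27 ≡ 12, so v_1 = 12^{−1} = 12 (mod 13).
  i = 2 (α = 3): (3−2)(3−5)(3−1)(3−11) = 1·(−2)·2·(−8) = 32 ≡ 6, so v_2 = 6^{−1} = 11 (mod 13).
  i = 3 (α = 5): (5−2)(5−3)(5−1)(5−11) = 3·2·4·(−6) = −144 ≡ 12, so v_3 = 12^{−1} = 12 (mod 13).
  i = 4 (α = 1): (1−2)(1−3)(1−5)(1−11) = (−1)·(−2)·(−4)·(−10) = 80 ≡ 2, so v_4 = 2^{−1} = 7 (mod 13).
  i = 5 (α = 11): (11−2)(11−3)(11−5)(11−1) = 9·8·6·10 = 4320 ≡ 4, so v_5 = 4^{−1} = 10 (mod 13).
  v = [12, 11, 12, 7, 10].
Step 2: syndromes of r = [1, 4, 12, 6, 8] (all sums mod 13).
  S_0 = Σ v_i r_i = 12·1 + 11·4 + 12·12 + 7·6 + 10·8 = 322 ≡ 10.
  S_1 = Σ v_i α_i r_i = 12·2·1 + 11·3·4 + 12·5·12 + 7·1·6 + 10·11·8 = 1798 ≡ 4.
  α_i^2 mod 13 = [4, 9, 12, 1, 4].
  S_2 = Σ v_i α_i^2 r_i = 12·4·1 + 11·9·4 + 12·12·12 + 7·1·6 + 10·4·8 = 2534 ≡ 12.
  S = (10, 4, 12) ≠ 0, so r is not a codeword (an error is present).
Step 3: locate the error. For a single error e at position i, S_ℓ = v_i·e·α_i^ℓ, so α_err = S_1/S_0.
  S_0^{−1} = 10^{−1} = 4 (mod 13), so α_err = 4·4 = 16 ≡ 3 = α_2. Error position i = 2.
  Consistency check: S_2/S_1 = 12·10 = 120 ≡ 3 = α_err ✓ (single-error assumption holds).
Step 4: error magnitude e = S_0/v_2 = S_0·∏_{j≠2}(α_2 − α_j) = 10·6 = 60 ≡ 8 (mod 13).
Step 5: correct position 2: c_2 = r_2 − e = 4 − 8 ≡ 9 (mod 13). Hence c = [1, 9, 12, 6, 8].
  Check: interpolating c through the α_i gives m(x) = 11 + 8·x (degree < 2) with m(α_i) = c_i for every i, so c is indeed a codeword.
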